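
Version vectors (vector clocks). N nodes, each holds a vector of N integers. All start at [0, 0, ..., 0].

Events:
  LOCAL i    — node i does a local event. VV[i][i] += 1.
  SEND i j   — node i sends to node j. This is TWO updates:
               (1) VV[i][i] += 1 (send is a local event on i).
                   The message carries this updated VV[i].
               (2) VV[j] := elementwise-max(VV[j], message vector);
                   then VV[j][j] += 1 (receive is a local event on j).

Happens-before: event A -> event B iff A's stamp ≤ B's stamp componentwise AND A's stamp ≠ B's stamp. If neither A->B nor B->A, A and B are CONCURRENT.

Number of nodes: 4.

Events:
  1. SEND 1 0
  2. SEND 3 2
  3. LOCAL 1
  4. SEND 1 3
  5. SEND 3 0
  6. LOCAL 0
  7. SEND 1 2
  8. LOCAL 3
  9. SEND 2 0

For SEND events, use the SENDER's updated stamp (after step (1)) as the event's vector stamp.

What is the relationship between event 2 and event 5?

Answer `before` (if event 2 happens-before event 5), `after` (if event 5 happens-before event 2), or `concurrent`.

Answer: before

Derivation:
Initial: VV[0]=[0, 0, 0, 0]
Initial: VV[1]=[0, 0, 0, 0]
Initial: VV[2]=[0, 0, 0, 0]
Initial: VV[3]=[0, 0, 0, 0]
Event 1: SEND 1->0: VV[1][1]++ -> VV[1]=[0, 1, 0, 0], msg_vec=[0, 1, 0, 0]; VV[0]=max(VV[0],msg_vec) then VV[0][0]++ -> VV[0]=[1, 1, 0, 0]
Event 2: SEND 3->2: VV[3][3]++ -> VV[3]=[0, 0, 0, 1], msg_vec=[0, 0, 0, 1]; VV[2]=max(VV[2],msg_vec) then VV[2][2]++ -> VV[2]=[0, 0, 1, 1]
Event 3: LOCAL 1: VV[1][1]++ -> VV[1]=[0, 2, 0, 0]
Event 4: SEND 1->3: VV[1][1]++ -> VV[1]=[0, 3, 0, 0], msg_vec=[0, 3, 0, 0]; VV[3]=max(VV[3],msg_vec) then VV[3][3]++ -> VV[3]=[0, 3, 0, 2]
Event 5: SEND 3->0: VV[3][3]++ -> VV[3]=[0, 3, 0, 3], msg_vec=[0, 3, 0, 3]; VV[0]=max(VV[0],msg_vec) then VV[0][0]++ -> VV[0]=[2, 3, 0, 3]
Event 6: LOCAL 0: VV[0][0]++ -> VV[0]=[3, 3, 0, 3]
Event 7: SEND 1->2: VV[1][1]++ -> VV[1]=[0, 4, 0, 0], msg_vec=[0, 4, 0, 0]; VV[2]=max(VV[2],msg_vec) then VV[2][2]++ -> VV[2]=[0, 4, 2, 1]
Event 8: LOCAL 3: VV[3][3]++ -> VV[3]=[0, 3, 0, 4]
Event 9: SEND 2->0: VV[2][2]++ -> VV[2]=[0, 4, 3, 1], msg_vec=[0, 4, 3, 1]; VV[0]=max(VV[0],msg_vec) then VV[0][0]++ -> VV[0]=[4, 4, 3, 3]
Event 2 stamp: [0, 0, 0, 1]
Event 5 stamp: [0, 3, 0, 3]
[0, 0, 0, 1] <= [0, 3, 0, 3]? True
[0, 3, 0, 3] <= [0, 0, 0, 1]? False
Relation: before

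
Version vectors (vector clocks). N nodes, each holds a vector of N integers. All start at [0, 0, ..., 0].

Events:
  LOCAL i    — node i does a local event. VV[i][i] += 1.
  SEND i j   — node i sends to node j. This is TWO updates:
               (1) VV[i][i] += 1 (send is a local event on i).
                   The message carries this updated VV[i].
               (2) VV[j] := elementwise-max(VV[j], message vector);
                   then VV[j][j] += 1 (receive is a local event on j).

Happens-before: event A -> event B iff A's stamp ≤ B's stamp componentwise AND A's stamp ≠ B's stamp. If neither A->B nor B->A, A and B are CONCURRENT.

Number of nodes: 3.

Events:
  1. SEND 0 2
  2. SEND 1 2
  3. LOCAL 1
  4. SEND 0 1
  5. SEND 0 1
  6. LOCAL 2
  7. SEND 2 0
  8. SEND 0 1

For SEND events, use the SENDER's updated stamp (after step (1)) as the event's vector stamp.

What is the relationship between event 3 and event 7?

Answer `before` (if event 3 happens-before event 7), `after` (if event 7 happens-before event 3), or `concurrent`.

Answer: concurrent

Derivation:
Initial: VV[0]=[0, 0, 0]
Initial: VV[1]=[0, 0, 0]
Initial: VV[2]=[0, 0, 0]
Event 1: SEND 0->2: VV[0][0]++ -> VV[0]=[1, 0, 0], msg_vec=[1, 0, 0]; VV[2]=max(VV[2],msg_vec) then VV[2][2]++ -> VV[2]=[1, 0, 1]
Event 2: SEND 1->2: VV[1][1]++ -> VV[1]=[0, 1, 0], msg_vec=[0, 1, 0]; VV[2]=max(VV[2],msg_vec) then VV[2][2]++ -> VV[2]=[1, 1, 2]
Event 3: LOCAL 1: VV[1][1]++ -> VV[1]=[0, 2, 0]
Event 4: SEND 0->1: VV[0][0]++ -> VV[0]=[2, 0, 0], msg_vec=[2, 0, 0]; VV[1]=max(VV[1],msg_vec) then VV[1][1]++ -> VV[1]=[2, 3, 0]
Event 5: SEND 0->1: VV[0][0]++ -> VV[0]=[3, 0, 0], msg_vec=[3, 0, 0]; VV[1]=max(VV[1],msg_vec) then VV[1][1]++ -> VV[1]=[3, 4, 0]
Event 6: LOCAL 2: VV[2][2]++ -> VV[2]=[1, 1, 3]
Event 7: SEND 2->0: VV[2][2]++ -> VV[2]=[1, 1, 4], msg_vec=[1, 1, 4]; VV[0]=max(VV[0],msg_vec) then VV[0][0]++ -> VV[0]=[4, 1, 4]
Event 8: SEND 0->1: VV[0][0]++ -> VV[0]=[5, 1, 4], msg_vec=[5, 1, 4]; VV[1]=max(VV[1],msg_vec) then VV[1][1]++ -> VV[1]=[5, 5, 4]
Event 3 stamp: [0, 2, 0]
Event 7 stamp: [1, 1, 4]
[0, 2, 0] <= [1, 1, 4]? False
[1, 1, 4] <= [0, 2, 0]? False
Relation: concurrent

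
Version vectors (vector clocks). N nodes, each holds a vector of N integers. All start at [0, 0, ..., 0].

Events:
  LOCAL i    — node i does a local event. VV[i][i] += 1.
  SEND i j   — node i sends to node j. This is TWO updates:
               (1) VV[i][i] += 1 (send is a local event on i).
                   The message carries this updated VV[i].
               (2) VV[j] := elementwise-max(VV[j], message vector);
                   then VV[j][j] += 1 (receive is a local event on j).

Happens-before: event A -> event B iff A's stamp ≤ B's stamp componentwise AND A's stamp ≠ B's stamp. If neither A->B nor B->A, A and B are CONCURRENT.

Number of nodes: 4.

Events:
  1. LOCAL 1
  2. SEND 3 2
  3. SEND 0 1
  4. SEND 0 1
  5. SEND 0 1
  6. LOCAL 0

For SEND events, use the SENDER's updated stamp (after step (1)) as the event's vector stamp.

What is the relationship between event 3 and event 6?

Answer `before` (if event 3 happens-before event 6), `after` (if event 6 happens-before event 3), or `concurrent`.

Answer: before

Derivation:
Initial: VV[0]=[0, 0, 0, 0]
Initial: VV[1]=[0, 0, 0, 0]
Initial: VV[2]=[0, 0, 0, 0]
Initial: VV[3]=[0, 0, 0, 0]
Event 1: LOCAL 1: VV[1][1]++ -> VV[1]=[0, 1, 0, 0]
Event 2: SEND 3->2: VV[3][3]++ -> VV[3]=[0, 0, 0, 1], msg_vec=[0, 0, 0, 1]; VV[2]=max(VV[2],msg_vec) then VV[2][2]++ -> VV[2]=[0, 0, 1, 1]
Event 3: SEND 0->1: VV[0][0]++ -> VV[0]=[1, 0, 0, 0], msg_vec=[1, 0, 0, 0]; VV[1]=max(VV[1],msg_vec) then VV[1][1]++ -> VV[1]=[1, 2, 0, 0]
Event 4: SEND 0->1: VV[0][0]++ -> VV[0]=[2, 0, 0, 0], msg_vec=[2, 0, 0, 0]; VV[1]=max(VV[1],msg_vec) then VV[1][1]++ -> VV[1]=[2, 3, 0, 0]
Event 5: SEND 0->1: VV[0][0]++ -> VV[0]=[3, 0, 0, 0], msg_vec=[3, 0, 0, 0]; VV[1]=max(VV[1],msg_vec) then VV[1][1]++ -> VV[1]=[3, 4, 0, 0]
Event 6: LOCAL 0: VV[0][0]++ -> VV[0]=[4, 0, 0, 0]
Event 3 stamp: [1, 0, 0, 0]
Event 6 stamp: [4, 0, 0, 0]
[1, 0, 0, 0] <= [4, 0, 0, 0]? True
[4, 0, 0, 0] <= [1, 0, 0, 0]? False
Relation: before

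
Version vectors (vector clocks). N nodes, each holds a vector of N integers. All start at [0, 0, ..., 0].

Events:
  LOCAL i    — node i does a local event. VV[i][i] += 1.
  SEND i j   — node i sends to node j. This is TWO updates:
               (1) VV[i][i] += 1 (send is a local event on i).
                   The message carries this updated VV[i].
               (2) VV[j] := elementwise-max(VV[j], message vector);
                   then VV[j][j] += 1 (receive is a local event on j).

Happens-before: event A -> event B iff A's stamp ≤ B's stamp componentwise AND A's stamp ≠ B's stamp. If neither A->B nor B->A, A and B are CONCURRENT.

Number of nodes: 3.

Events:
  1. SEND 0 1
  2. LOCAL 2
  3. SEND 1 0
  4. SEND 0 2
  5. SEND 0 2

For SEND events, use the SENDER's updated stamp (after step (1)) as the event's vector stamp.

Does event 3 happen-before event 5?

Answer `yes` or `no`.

Initial: VV[0]=[0, 0, 0]
Initial: VV[1]=[0, 0, 0]
Initial: VV[2]=[0, 0, 0]
Event 1: SEND 0->1: VV[0][0]++ -> VV[0]=[1, 0, 0], msg_vec=[1, 0, 0]; VV[1]=max(VV[1],msg_vec) then VV[1][1]++ -> VV[1]=[1, 1, 0]
Event 2: LOCAL 2: VV[2][2]++ -> VV[2]=[0, 0, 1]
Event 3: SEND 1->0: VV[1][1]++ -> VV[1]=[1, 2, 0], msg_vec=[1, 2, 0]; VV[0]=max(VV[0],msg_vec) then VV[0][0]++ -> VV[0]=[2, 2, 0]
Event 4: SEND 0->2: VV[0][0]++ -> VV[0]=[3, 2, 0], msg_vec=[3, 2, 0]; VV[2]=max(VV[2],msg_vec) then VV[2][2]++ -> VV[2]=[3, 2, 2]
Event 5: SEND 0->2: VV[0][0]++ -> VV[0]=[4, 2, 0], msg_vec=[4, 2, 0]; VV[2]=max(VV[2],msg_vec) then VV[2][2]++ -> VV[2]=[4, 2, 3]
Event 3 stamp: [1, 2, 0]
Event 5 stamp: [4, 2, 0]
[1, 2, 0] <= [4, 2, 0]? True. Equal? False. Happens-before: True

Answer: yes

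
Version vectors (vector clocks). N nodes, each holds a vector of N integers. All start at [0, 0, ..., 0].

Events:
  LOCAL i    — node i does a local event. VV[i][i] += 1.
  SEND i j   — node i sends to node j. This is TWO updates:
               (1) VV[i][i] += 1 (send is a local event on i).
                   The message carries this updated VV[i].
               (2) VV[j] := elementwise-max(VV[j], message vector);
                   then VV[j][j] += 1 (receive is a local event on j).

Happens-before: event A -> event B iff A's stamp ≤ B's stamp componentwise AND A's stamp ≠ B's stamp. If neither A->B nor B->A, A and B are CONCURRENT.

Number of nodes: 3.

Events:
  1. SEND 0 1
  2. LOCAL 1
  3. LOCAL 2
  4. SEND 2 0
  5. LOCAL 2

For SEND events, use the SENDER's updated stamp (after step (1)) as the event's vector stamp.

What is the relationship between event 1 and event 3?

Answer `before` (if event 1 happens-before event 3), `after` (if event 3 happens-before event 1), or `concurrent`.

Answer: concurrent

Derivation:
Initial: VV[0]=[0, 0, 0]
Initial: VV[1]=[0, 0, 0]
Initial: VV[2]=[0, 0, 0]
Event 1: SEND 0->1: VV[0][0]++ -> VV[0]=[1, 0, 0], msg_vec=[1, 0, 0]; VV[1]=max(VV[1],msg_vec) then VV[1][1]++ -> VV[1]=[1, 1, 0]
Event 2: LOCAL 1: VV[1][1]++ -> VV[1]=[1, 2, 0]
Event 3: LOCAL 2: VV[2][2]++ -> VV[2]=[0, 0, 1]
Event 4: SEND 2->0: VV[2][2]++ -> VV[2]=[0, 0, 2], msg_vec=[0, 0, 2]; VV[0]=max(VV[0],msg_vec) then VV[0][0]++ -> VV[0]=[2, 0, 2]
Event 5: LOCAL 2: VV[2][2]++ -> VV[2]=[0, 0, 3]
Event 1 stamp: [1, 0, 0]
Event 3 stamp: [0, 0, 1]
[1, 0, 0] <= [0, 0, 1]? False
[0, 0, 1] <= [1, 0, 0]? False
Relation: concurrent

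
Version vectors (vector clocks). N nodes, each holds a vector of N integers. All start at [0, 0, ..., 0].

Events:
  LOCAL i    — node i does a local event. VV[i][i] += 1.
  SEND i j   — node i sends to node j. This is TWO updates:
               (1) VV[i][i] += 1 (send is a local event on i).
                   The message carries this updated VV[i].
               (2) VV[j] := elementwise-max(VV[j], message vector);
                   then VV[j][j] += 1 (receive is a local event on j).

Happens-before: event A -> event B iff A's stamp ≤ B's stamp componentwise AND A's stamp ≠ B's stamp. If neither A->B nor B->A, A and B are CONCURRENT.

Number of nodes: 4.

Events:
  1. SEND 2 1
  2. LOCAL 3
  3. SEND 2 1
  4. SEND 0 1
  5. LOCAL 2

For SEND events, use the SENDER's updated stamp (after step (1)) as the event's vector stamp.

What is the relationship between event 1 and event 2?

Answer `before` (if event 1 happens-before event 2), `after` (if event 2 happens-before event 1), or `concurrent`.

Initial: VV[0]=[0, 0, 0, 0]
Initial: VV[1]=[0, 0, 0, 0]
Initial: VV[2]=[0, 0, 0, 0]
Initial: VV[3]=[0, 0, 0, 0]
Event 1: SEND 2->1: VV[2][2]++ -> VV[2]=[0, 0, 1, 0], msg_vec=[0, 0, 1, 0]; VV[1]=max(VV[1],msg_vec) then VV[1][1]++ -> VV[1]=[0, 1, 1, 0]
Event 2: LOCAL 3: VV[3][3]++ -> VV[3]=[0, 0, 0, 1]
Event 3: SEND 2->1: VV[2][2]++ -> VV[2]=[0, 0, 2, 0], msg_vec=[0, 0, 2, 0]; VV[1]=max(VV[1],msg_vec) then VV[1][1]++ -> VV[1]=[0, 2, 2, 0]
Event 4: SEND 0->1: VV[0][0]++ -> VV[0]=[1, 0, 0, 0], msg_vec=[1, 0, 0, 0]; VV[1]=max(VV[1],msg_vec) then VV[1][1]++ -> VV[1]=[1, 3, 2, 0]
Event 5: LOCAL 2: VV[2][2]++ -> VV[2]=[0, 0, 3, 0]
Event 1 stamp: [0, 0, 1, 0]
Event 2 stamp: [0, 0, 0, 1]
[0, 0, 1, 0] <= [0, 0, 0, 1]? False
[0, 0, 0, 1] <= [0, 0, 1, 0]? False
Relation: concurrent

Answer: concurrent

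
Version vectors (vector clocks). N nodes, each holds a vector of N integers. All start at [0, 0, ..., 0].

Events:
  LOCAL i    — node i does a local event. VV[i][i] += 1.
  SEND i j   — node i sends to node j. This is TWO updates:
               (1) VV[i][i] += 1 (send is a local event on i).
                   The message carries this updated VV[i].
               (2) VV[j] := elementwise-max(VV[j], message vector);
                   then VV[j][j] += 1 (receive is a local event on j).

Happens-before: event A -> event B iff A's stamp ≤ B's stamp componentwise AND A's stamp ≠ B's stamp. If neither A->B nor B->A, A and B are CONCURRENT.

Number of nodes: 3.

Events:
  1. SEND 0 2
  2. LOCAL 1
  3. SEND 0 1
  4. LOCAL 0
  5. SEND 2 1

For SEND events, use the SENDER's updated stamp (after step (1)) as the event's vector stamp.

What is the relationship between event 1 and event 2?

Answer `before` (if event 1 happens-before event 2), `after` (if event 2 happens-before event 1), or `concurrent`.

Answer: concurrent

Derivation:
Initial: VV[0]=[0, 0, 0]
Initial: VV[1]=[0, 0, 0]
Initial: VV[2]=[0, 0, 0]
Event 1: SEND 0->2: VV[0][0]++ -> VV[0]=[1, 0, 0], msg_vec=[1, 0, 0]; VV[2]=max(VV[2],msg_vec) then VV[2][2]++ -> VV[2]=[1, 0, 1]
Event 2: LOCAL 1: VV[1][1]++ -> VV[1]=[0, 1, 0]
Event 3: SEND 0->1: VV[0][0]++ -> VV[0]=[2, 0, 0], msg_vec=[2, 0, 0]; VV[1]=max(VV[1],msg_vec) then VV[1][1]++ -> VV[1]=[2, 2, 0]
Event 4: LOCAL 0: VV[0][0]++ -> VV[0]=[3, 0, 0]
Event 5: SEND 2->1: VV[2][2]++ -> VV[2]=[1, 0, 2], msg_vec=[1, 0, 2]; VV[1]=max(VV[1],msg_vec) then VV[1][1]++ -> VV[1]=[2, 3, 2]
Event 1 stamp: [1, 0, 0]
Event 2 stamp: [0, 1, 0]
[1, 0, 0] <= [0, 1, 0]? False
[0, 1, 0] <= [1, 0, 0]? False
Relation: concurrent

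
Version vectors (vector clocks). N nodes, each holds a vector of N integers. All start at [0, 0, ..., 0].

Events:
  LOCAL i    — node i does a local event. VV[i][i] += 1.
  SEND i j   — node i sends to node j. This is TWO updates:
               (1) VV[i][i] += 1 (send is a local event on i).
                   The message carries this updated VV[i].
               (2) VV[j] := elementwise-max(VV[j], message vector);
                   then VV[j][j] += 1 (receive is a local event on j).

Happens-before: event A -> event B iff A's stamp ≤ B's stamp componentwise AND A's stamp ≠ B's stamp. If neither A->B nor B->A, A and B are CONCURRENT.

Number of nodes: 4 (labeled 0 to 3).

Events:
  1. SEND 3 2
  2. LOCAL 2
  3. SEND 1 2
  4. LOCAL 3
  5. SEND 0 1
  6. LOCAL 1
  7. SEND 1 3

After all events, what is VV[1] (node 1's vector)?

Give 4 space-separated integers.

Answer: 1 4 0 0

Derivation:
Initial: VV[0]=[0, 0, 0, 0]
Initial: VV[1]=[0, 0, 0, 0]
Initial: VV[2]=[0, 0, 0, 0]
Initial: VV[3]=[0, 0, 0, 0]
Event 1: SEND 3->2: VV[3][3]++ -> VV[3]=[0, 0, 0, 1], msg_vec=[0, 0, 0, 1]; VV[2]=max(VV[2],msg_vec) then VV[2][2]++ -> VV[2]=[0, 0, 1, 1]
Event 2: LOCAL 2: VV[2][2]++ -> VV[2]=[0, 0, 2, 1]
Event 3: SEND 1->2: VV[1][1]++ -> VV[1]=[0, 1, 0, 0], msg_vec=[0, 1, 0, 0]; VV[2]=max(VV[2],msg_vec) then VV[2][2]++ -> VV[2]=[0, 1, 3, 1]
Event 4: LOCAL 3: VV[3][3]++ -> VV[3]=[0, 0, 0, 2]
Event 5: SEND 0->1: VV[0][0]++ -> VV[0]=[1, 0, 0, 0], msg_vec=[1, 0, 0, 0]; VV[1]=max(VV[1],msg_vec) then VV[1][1]++ -> VV[1]=[1, 2, 0, 0]
Event 6: LOCAL 1: VV[1][1]++ -> VV[1]=[1, 3, 0, 0]
Event 7: SEND 1->3: VV[1][1]++ -> VV[1]=[1, 4, 0, 0], msg_vec=[1, 4, 0, 0]; VV[3]=max(VV[3],msg_vec) then VV[3][3]++ -> VV[3]=[1, 4, 0, 3]
Final vectors: VV[0]=[1, 0, 0, 0]; VV[1]=[1, 4, 0, 0]; VV[2]=[0, 1, 3, 1]; VV[3]=[1, 4, 0, 3]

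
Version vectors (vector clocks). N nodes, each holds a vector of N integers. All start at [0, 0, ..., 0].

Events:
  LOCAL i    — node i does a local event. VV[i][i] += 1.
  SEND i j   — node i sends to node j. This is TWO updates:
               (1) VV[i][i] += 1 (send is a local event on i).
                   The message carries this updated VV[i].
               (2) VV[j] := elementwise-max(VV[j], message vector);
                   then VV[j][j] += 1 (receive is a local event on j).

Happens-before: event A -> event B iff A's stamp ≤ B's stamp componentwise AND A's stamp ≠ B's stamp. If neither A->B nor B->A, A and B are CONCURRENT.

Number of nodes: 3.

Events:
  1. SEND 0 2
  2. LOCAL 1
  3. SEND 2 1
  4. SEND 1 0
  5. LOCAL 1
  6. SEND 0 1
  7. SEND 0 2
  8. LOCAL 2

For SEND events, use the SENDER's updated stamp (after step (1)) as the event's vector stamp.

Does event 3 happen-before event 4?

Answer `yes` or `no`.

Answer: yes

Derivation:
Initial: VV[0]=[0, 0, 0]
Initial: VV[1]=[0, 0, 0]
Initial: VV[2]=[0, 0, 0]
Event 1: SEND 0->2: VV[0][0]++ -> VV[0]=[1, 0, 0], msg_vec=[1, 0, 0]; VV[2]=max(VV[2],msg_vec) then VV[2][2]++ -> VV[2]=[1, 0, 1]
Event 2: LOCAL 1: VV[1][1]++ -> VV[1]=[0, 1, 0]
Event 3: SEND 2->1: VV[2][2]++ -> VV[2]=[1, 0, 2], msg_vec=[1, 0, 2]; VV[1]=max(VV[1],msg_vec) then VV[1][1]++ -> VV[1]=[1, 2, 2]
Event 4: SEND 1->0: VV[1][1]++ -> VV[1]=[1, 3, 2], msg_vec=[1, 3, 2]; VV[0]=max(VV[0],msg_vec) then VV[0][0]++ -> VV[0]=[2, 3, 2]
Event 5: LOCAL 1: VV[1][1]++ -> VV[1]=[1, 4, 2]
Event 6: SEND 0->1: VV[0][0]++ -> VV[0]=[3, 3, 2], msg_vec=[3, 3, 2]; VV[1]=max(VV[1],msg_vec) then VV[1][1]++ -> VV[1]=[3, 5, 2]
Event 7: SEND 0->2: VV[0][0]++ -> VV[0]=[4, 3, 2], msg_vec=[4, 3, 2]; VV[2]=max(VV[2],msg_vec) then VV[2][2]++ -> VV[2]=[4, 3, 3]
Event 8: LOCAL 2: VV[2][2]++ -> VV[2]=[4, 3, 4]
Event 3 stamp: [1, 0, 2]
Event 4 stamp: [1, 3, 2]
[1, 0, 2] <= [1, 3, 2]? True. Equal? False. Happens-before: True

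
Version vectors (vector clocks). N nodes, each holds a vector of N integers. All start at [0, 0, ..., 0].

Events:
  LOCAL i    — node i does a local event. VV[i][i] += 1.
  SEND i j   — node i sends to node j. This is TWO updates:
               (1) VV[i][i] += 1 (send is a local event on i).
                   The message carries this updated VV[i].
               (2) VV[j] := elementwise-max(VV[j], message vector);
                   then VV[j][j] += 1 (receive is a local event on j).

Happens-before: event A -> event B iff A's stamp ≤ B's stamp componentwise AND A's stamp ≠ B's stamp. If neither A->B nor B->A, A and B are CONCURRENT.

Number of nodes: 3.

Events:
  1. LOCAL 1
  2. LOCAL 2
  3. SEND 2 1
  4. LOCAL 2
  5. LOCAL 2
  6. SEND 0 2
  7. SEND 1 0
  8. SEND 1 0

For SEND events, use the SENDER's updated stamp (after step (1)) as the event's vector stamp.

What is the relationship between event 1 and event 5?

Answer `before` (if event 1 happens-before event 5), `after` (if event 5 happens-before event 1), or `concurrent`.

Answer: concurrent

Derivation:
Initial: VV[0]=[0, 0, 0]
Initial: VV[1]=[0, 0, 0]
Initial: VV[2]=[0, 0, 0]
Event 1: LOCAL 1: VV[1][1]++ -> VV[1]=[0, 1, 0]
Event 2: LOCAL 2: VV[2][2]++ -> VV[2]=[0, 0, 1]
Event 3: SEND 2->1: VV[2][2]++ -> VV[2]=[0, 0, 2], msg_vec=[0, 0, 2]; VV[1]=max(VV[1],msg_vec) then VV[1][1]++ -> VV[1]=[0, 2, 2]
Event 4: LOCAL 2: VV[2][2]++ -> VV[2]=[0, 0, 3]
Event 5: LOCAL 2: VV[2][2]++ -> VV[2]=[0, 0, 4]
Event 6: SEND 0->2: VV[0][0]++ -> VV[0]=[1, 0, 0], msg_vec=[1, 0, 0]; VV[2]=max(VV[2],msg_vec) then VV[2][2]++ -> VV[2]=[1, 0, 5]
Event 7: SEND 1->0: VV[1][1]++ -> VV[1]=[0, 3, 2], msg_vec=[0, 3, 2]; VV[0]=max(VV[0],msg_vec) then VV[0][0]++ -> VV[0]=[2, 3, 2]
Event 8: SEND 1->0: VV[1][1]++ -> VV[1]=[0, 4, 2], msg_vec=[0, 4, 2]; VV[0]=max(VV[0],msg_vec) then VV[0][0]++ -> VV[0]=[3, 4, 2]
Event 1 stamp: [0, 1, 0]
Event 5 stamp: [0, 0, 4]
[0, 1, 0] <= [0, 0, 4]? False
[0, 0, 4] <= [0, 1, 0]? False
Relation: concurrent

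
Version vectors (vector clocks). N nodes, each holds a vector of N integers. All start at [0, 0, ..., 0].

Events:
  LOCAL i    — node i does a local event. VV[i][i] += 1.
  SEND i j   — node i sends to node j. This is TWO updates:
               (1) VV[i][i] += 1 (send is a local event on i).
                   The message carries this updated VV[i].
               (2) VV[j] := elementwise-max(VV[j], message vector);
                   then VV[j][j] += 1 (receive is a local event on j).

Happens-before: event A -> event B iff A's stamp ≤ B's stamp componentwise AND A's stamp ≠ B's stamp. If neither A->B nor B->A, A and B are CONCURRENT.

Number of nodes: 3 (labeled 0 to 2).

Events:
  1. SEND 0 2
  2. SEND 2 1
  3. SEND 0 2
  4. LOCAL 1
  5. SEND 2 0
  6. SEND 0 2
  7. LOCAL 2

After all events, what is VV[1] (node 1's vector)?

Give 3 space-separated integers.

Answer: 1 2 2

Derivation:
Initial: VV[0]=[0, 0, 0]
Initial: VV[1]=[0, 0, 0]
Initial: VV[2]=[0, 0, 0]
Event 1: SEND 0->2: VV[0][0]++ -> VV[0]=[1, 0, 0], msg_vec=[1, 0, 0]; VV[2]=max(VV[2],msg_vec) then VV[2][2]++ -> VV[2]=[1, 0, 1]
Event 2: SEND 2->1: VV[2][2]++ -> VV[2]=[1, 0, 2], msg_vec=[1, 0, 2]; VV[1]=max(VV[1],msg_vec) then VV[1][1]++ -> VV[1]=[1, 1, 2]
Event 3: SEND 0->2: VV[0][0]++ -> VV[0]=[2, 0, 0], msg_vec=[2, 0, 0]; VV[2]=max(VV[2],msg_vec) then VV[2][2]++ -> VV[2]=[2, 0, 3]
Event 4: LOCAL 1: VV[1][1]++ -> VV[1]=[1, 2, 2]
Event 5: SEND 2->0: VV[2][2]++ -> VV[2]=[2, 0, 4], msg_vec=[2, 0, 4]; VV[0]=max(VV[0],msg_vec) then VV[0][0]++ -> VV[0]=[3, 0, 4]
Event 6: SEND 0->2: VV[0][0]++ -> VV[0]=[4, 0, 4], msg_vec=[4, 0, 4]; VV[2]=max(VV[2],msg_vec) then VV[2][2]++ -> VV[2]=[4, 0, 5]
Event 7: LOCAL 2: VV[2][2]++ -> VV[2]=[4, 0, 6]
Final vectors: VV[0]=[4, 0, 4]; VV[1]=[1, 2, 2]; VV[2]=[4, 0, 6]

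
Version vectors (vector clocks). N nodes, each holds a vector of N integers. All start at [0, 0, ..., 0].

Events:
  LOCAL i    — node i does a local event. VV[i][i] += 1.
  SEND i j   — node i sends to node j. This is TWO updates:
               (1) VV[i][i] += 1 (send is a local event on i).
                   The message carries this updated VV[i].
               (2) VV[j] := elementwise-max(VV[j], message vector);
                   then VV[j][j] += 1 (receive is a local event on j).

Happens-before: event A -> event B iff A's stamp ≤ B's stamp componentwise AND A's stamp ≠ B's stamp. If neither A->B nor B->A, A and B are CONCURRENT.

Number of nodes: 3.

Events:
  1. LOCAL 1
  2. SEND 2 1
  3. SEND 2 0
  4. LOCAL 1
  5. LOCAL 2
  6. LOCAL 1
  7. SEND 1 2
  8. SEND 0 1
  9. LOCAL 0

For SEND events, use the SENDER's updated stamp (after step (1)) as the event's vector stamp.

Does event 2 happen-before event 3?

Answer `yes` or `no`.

Answer: yes

Derivation:
Initial: VV[0]=[0, 0, 0]
Initial: VV[1]=[0, 0, 0]
Initial: VV[2]=[0, 0, 0]
Event 1: LOCAL 1: VV[1][1]++ -> VV[1]=[0, 1, 0]
Event 2: SEND 2->1: VV[2][2]++ -> VV[2]=[0, 0, 1], msg_vec=[0, 0, 1]; VV[1]=max(VV[1],msg_vec) then VV[1][1]++ -> VV[1]=[0, 2, 1]
Event 3: SEND 2->0: VV[2][2]++ -> VV[2]=[0, 0, 2], msg_vec=[0, 0, 2]; VV[0]=max(VV[0],msg_vec) then VV[0][0]++ -> VV[0]=[1, 0, 2]
Event 4: LOCAL 1: VV[1][1]++ -> VV[1]=[0, 3, 1]
Event 5: LOCAL 2: VV[2][2]++ -> VV[2]=[0, 0, 3]
Event 6: LOCAL 1: VV[1][1]++ -> VV[1]=[0, 4, 1]
Event 7: SEND 1->2: VV[1][1]++ -> VV[1]=[0, 5, 1], msg_vec=[0, 5, 1]; VV[2]=max(VV[2],msg_vec) then VV[2][2]++ -> VV[2]=[0, 5, 4]
Event 8: SEND 0->1: VV[0][0]++ -> VV[0]=[2, 0, 2], msg_vec=[2, 0, 2]; VV[1]=max(VV[1],msg_vec) then VV[1][1]++ -> VV[1]=[2, 6, 2]
Event 9: LOCAL 0: VV[0][0]++ -> VV[0]=[3, 0, 2]
Event 2 stamp: [0, 0, 1]
Event 3 stamp: [0, 0, 2]
[0, 0, 1] <= [0, 0, 2]? True. Equal? False. Happens-before: True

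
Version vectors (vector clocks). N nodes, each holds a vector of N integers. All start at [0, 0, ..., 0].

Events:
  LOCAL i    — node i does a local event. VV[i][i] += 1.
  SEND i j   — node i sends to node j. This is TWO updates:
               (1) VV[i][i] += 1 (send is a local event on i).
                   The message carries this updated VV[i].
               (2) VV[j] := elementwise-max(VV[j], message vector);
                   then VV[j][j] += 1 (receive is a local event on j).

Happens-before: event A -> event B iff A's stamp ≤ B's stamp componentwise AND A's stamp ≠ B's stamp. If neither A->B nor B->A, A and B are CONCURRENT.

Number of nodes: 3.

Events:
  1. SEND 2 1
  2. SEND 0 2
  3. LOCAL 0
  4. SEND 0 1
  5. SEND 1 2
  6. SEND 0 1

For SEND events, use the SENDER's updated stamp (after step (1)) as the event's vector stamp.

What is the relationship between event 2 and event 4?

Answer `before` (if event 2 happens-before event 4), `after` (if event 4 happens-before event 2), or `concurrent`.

Initial: VV[0]=[0, 0, 0]
Initial: VV[1]=[0, 0, 0]
Initial: VV[2]=[0, 0, 0]
Event 1: SEND 2->1: VV[2][2]++ -> VV[2]=[0, 0, 1], msg_vec=[0, 0, 1]; VV[1]=max(VV[1],msg_vec) then VV[1][1]++ -> VV[1]=[0, 1, 1]
Event 2: SEND 0->2: VV[0][0]++ -> VV[0]=[1, 0, 0], msg_vec=[1, 0, 0]; VV[2]=max(VV[2],msg_vec) then VV[2][2]++ -> VV[2]=[1, 0, 2]
Event 3: LOCAL 0: VV[0][0]++ -> VV[0]=[2, 0, 0]
Event 4: SEND 0->1: VV[0][0]++ -> VV[0]=[3, 0, 0], msg_vec=[3, 0, 0]; VV[1]=max(VV[1],msg_vec) then VV[1][1]++ -> VV[1]=[3, 2, 1]
Event 5: SEND 1->2: VV[1][1]++ -> VV[1]=[3, 3, 1], msg_vec=[3, 3, 1]; VV[2]=max(VV[2],msg_vec) then VV[2][2]++ -> VV[2]=[3, 3, 3]
Event 6: SEND 0->1: VV[0][0]++ -> VV[0]=[4, 0, 0], msg_vec=[4, 0, 0]; VV[1]=max(VV[1],msg_vec) then VV[1][1]++ -> VV[1]=[4, 4, 1]
Event 2 stamp: [1, 0, 0]
Event 4 stamp: [3, 0, 0]
[1, 0, 0] <= [3, 0, 0]? True
[3, 0, 0] <= [1, 0, 0]? False
Relation: before

Answer: before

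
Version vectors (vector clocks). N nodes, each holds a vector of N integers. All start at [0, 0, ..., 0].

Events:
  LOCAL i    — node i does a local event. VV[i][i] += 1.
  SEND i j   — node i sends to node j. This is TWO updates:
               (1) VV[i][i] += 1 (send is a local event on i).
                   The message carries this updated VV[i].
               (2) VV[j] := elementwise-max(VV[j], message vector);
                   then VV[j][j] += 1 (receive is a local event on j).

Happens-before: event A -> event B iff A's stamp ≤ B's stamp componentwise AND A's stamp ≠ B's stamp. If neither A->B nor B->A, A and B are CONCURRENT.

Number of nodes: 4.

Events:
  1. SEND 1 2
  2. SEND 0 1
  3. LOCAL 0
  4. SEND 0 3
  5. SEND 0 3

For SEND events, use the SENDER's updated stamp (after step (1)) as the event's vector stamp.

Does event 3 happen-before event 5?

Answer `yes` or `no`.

Answer: yes

Derivation:
Initial: VV[0]=[0, 0, 0, 0]
Initial: VV[1]=[0, 0, 0, 0]
Initial: VV[2]=[0, 0, 0, 0]
Initial: VV[3]=[0, 0, 0, 0]
Event 1: SEND 1->2: VV[1][1]++ -> VV[1]=[0, 1, 0, 0], msg_vec=[0, 1, 0, 0]; VV[2]=max(VV[2],msg_vec) then VV[2][2]++ -> VV[2]=[0, 1, 1, 0]
Event 2: SEND 0->1: VV[0][0]++ -> VV[0]=[1, 0, 0, 0], msg_vec=[1, 0, 0, 0]; VV[1]=max(VV[1],msg_vec) then VV[1][1]++ -> VV[1]=[1, 2, 0, 0]
Event 3: LOCAL 0: VV[0][0]++ -> VV[0]=[2, 0, 0, 0]
Event 4: SEND 0->3: VV[0][0]++ -> VV[0]=[3, 0, 0, 0], msg_vec=[3, 0, 0, 0]; VV[3]=max(VV[3],msg_vec) then VV[3][3]++ -> VV[3]=[3, 0, 0, 1]
Event 5: SEND 0->3: VV[0][0]++ -> VV[0]=[4, 0, 0, 0], msg_vec=[4, 0, 0, 0]; VV[3]=max(VV[3],msg_vec) then VV[3][3]++ -> VV[3]=[4, 0, 0, 2]
Event 3 stamp: [2, 0, 0, 0]
Event 5 stamp: [4, 0, 0, 0]
[2, 0, 0, 0] <= [4, 0, 0, 0]? True. Equal? False. Happens-before: True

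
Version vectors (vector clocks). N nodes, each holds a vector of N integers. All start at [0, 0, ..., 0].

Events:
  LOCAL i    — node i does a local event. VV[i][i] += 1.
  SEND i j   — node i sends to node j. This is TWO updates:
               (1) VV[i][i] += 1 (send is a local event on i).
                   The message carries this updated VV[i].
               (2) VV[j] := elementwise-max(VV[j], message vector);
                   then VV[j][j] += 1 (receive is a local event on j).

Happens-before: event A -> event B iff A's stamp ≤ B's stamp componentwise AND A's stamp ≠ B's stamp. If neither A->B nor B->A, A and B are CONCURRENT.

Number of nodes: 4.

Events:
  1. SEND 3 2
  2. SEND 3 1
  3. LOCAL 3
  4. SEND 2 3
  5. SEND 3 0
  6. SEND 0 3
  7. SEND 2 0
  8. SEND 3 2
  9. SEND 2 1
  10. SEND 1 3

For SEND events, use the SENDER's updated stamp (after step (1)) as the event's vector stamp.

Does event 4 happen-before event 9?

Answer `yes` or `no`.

Answer: yes

Derivation:
Initial: VV[0]=[0, 0, 0, 0]
Initial: VV[1]=[0, 0, 0, 0]
Initial: VV[2]=[0, 0, 0, 0]
Initial: VV[3]=[0, 0, 0, 0]
Event 1: SEND 3->2: VV[3][3]++ -> VV[3]=[0, 0, 0, 1], msg_vec=[0, 0, 0, 1]; VV[2]=max(VV[2],msg_vec) then VV[2][2]++ -> VV[2]=[0, 0, 1, 1]
Event 2: SEND 3->1: VV[3][3]++ -> VV[3]=[0, 0, 0, 2], msg_vec=[0, 0, 0, 2]; VV[1]=max(VV[1],msg_vec) then VV[1][1]++ -> VV[1]=[0, 1, 0, 2]
Event 3: LOCAL 3: VV[3][3]++ -> VV[3]=[0, 0, 0, 3]
Event 4: SEND 2->3: VV[2][2]++ -> VV[2]=[0, 0, 2, 1], msg_vec=[0, 0, 2, 1]; VV[3]=max(VV[3],msg_vec) then VV[3][3]++ -> VV[3]=[0, 0, 2, 4]
Event 5: SEND 3->0: VV[3][3]++ -> VV[3]=[0, 0, 2, 5], msg_vec=[0, 0, 2, 5]; VV[0]=max(VV[0],msg_vec) then VV[0][0]++ -> VV[0]=[1, 0, 2, 5]
Event 6: SEND 0->3: VV[0][0]++ -> VV[0]=[2, 0, 2, 5], msg_vec=[2, 0, 2, 5]; VV[3]=max(VV[3],msg_vec) then VV[3][3]++ -> VV[3]=[2, 0, 2, 6]
Event 7: SEND 2->0: VV[2][2]++ -> VV[2]=[0, 0, 3, 1], msg_vec=[0, 0, 3, 1]; VV[0]=max(VV[0],msg_vec) then VV[0][0]++ -> VV[0]=[3, 0, 3, 5]
Event 8: SEND 3->2: VV[3][3]++ -> VV[3]=[2, 0, 2, 7], msg_vec=[2, 0, 2, 7]; VV[2]=max(VV[2],msg_vec) then VV[2][2]++ -> VV[2]=[2, 0, 4, 7]
Event 9: SEND 2->1: VV[2][2]++ -> VV[2]=[2, 0, 5, 7], msg_vec=[2, 0, 5, 7]; VV[1]=max(VV[1],msg_vec) then VV[1][1]++ -> VV[1]=[2, 2, 5, 7]
Event 10: SEND 1->3: VV[1][1]++ -> VV[1]=[2, 3, 5, 7], msg_vec=[2, 3, 5, 7]; VV[3]=max(VV[3],msg_vec) then VV[3][3]++ -> VV[3]=[2, 3, 5, 8]
Event 4 stamp: [0, 0, 2, 1]
Event 9 stamp: [2, 0, 5, 7]
[0, 0, 2, 1] <= [2, 0, 5, 7]? True. Equal? False. Happens-before: True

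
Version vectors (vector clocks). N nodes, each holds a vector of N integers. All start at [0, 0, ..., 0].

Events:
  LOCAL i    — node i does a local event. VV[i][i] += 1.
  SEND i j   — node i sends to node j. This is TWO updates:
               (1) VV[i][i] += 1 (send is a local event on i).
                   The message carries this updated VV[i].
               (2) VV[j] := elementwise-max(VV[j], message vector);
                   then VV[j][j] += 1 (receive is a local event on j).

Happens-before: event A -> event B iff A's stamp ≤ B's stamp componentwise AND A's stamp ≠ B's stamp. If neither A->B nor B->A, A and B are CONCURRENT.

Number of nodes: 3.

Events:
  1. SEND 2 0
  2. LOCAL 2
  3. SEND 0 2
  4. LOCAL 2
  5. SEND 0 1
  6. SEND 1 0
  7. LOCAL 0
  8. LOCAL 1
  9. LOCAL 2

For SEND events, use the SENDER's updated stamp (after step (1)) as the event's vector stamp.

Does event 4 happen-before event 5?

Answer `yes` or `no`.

Answer: no

Derivation:
Initial: VV[0]=[0, 0, 0]
Initial: VV[1]=[0, 0, 0]
Initial: VV[2]=[0, 0, 0]
Event 1: SEND 2->0: VV[2][2]++ -> VV[2]=[0, 0, 1], msg_vec=[0, 0, 1]; VV[0]=max(VV[0],msg_vec) then VV[0][0]++ -> VV[0]=[1, 0, 1]
Event 2: LOCAL 2: VV[2][2]++ -> VV[2]=[0, 0, 2]
Event 3: SEND 0->2: VV[0][0]++ -> VV[0]=[2, 0, 1], msg_vec=[2, 0, 1]; VV[2]=max(VV[2],msg_vec) then VV[2][2]++ -> VV[2]=[2, 0, 3]
Event 4: LOCAL 2: VV[2][2]++ -> VV[2]=[2, 0, 4]
Event 5: SEND 0->1: VV[0][0]++ -> VV[0]=[3, 0, 1], msg_vec=[3, 0, 1]; VV[1]=max(VV[1],msg_vec) then VV[1][1]++ -> VV[1]=[3, 1, 1]
Event 6: SEND 1->0: VV[1][1]++ -> VV[1]=[3, 2, 1], msg_vec=[3, 2, 1]; VV[0]=max(VV[0],msg_vec) then VV[0][0]++ -> VV[0]=[4, 2, 1]
Event 7: LOCAL 0: VV[0][0]++ -> VV[0]=[5, 2, 1]
Event 8: LOCAL 1: VV[1][1]++ -> VV[1]=[3, 3, 1]
Event 9: LOCAL 2: VV[2][2]++ -> VV[2]=[2, 0, 5]
Event 4 stamp: [2, 0, 4]
Event 5 stamp: [3, 0, 1]
[2, 0, 4] <= [3, 0, 1]? False. Equal? False. Happens-before: False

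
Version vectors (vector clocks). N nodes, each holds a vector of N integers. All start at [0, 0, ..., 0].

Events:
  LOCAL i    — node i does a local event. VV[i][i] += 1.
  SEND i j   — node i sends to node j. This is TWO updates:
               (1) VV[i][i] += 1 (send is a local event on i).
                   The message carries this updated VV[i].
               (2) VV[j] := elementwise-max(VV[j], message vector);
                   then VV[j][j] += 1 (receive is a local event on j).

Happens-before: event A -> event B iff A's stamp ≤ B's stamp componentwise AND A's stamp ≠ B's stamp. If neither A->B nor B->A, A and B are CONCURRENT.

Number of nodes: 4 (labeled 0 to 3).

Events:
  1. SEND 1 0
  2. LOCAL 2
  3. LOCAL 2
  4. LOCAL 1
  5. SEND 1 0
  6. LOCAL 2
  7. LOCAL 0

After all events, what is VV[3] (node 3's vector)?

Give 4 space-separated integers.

Initial: VV[0]=[0, 0, 0, 0]
Initial: VV[1]=[0, 0, 0, 0]
Initial: VV[2]=[0, 0, 0, 0]
Initial: VV[3]=[0, 0, 0, 0]
Event 1: SEND 1->0: VV[1][1]++ -> VV[1]=[0, 1, 0, 0], msg_vec=[0, 1, 0, 0]; VV[0]=max(VV[0],msg_vec) then VV[0][0]++ -> VV[0]=[1, 1, 0, 0]
Event 2: LOCAL 2: VV[2][2]++ -> VV[2]=[0, 0, 1, 0]
Event 3: LOCAL 2: VV[2][2]++ -> VV[2]=[0, 0, 2, 0]
Event 4: LOCAL 1: VV[1][1]++ -> VV[1]=[0, 2, 0, 0]
Event 5: SEND 1->0: VV[1][1]++ -> VV[1]=[0, 3, 0, 0], msg_vec=[0, 3, 0, 0]; VV[0]=max(VV[0],msg_vec) then VV[0][0]++ -> VV[0]=[2, 3, 0, 0]
Event 6: LOCAL 2: VV[2][2]++ -> VV[2]=[0, 0, 3, 0]
Event 7: LOCAL 0: VV[0][0]++ -> VV[0]=[3, 3, 0, 0]
Final vectors: VV[0]=[3, 3, 0, 0]; VV[1]=[0, 3, 0, 0]; VV[2]=[0, 0, 3, 0]; VV[3]=[0, 0, 0, 0]

Answer: 0 0 0 0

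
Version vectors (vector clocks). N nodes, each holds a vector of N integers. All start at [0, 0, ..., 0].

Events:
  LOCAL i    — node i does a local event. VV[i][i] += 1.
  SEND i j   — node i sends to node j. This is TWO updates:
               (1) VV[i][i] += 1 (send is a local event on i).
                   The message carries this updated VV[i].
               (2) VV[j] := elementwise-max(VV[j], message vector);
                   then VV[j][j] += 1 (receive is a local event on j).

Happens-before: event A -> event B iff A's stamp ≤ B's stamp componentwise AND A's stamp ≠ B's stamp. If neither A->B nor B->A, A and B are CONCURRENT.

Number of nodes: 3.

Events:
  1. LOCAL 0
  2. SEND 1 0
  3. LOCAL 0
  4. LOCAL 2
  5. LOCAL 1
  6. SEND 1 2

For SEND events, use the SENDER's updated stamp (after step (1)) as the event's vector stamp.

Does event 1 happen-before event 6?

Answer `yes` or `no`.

Answer: no

Derivation:
Initial: VV[0]=[0, 0, 0]
Initial: VV[1]=[0, 0, 0]
Initial: VV[2]=[0, 0, 0]
Event 1: LOCAL 0: VV[0][0]++ -> VV[0]=[1, 0, 0]
Event 2: SEND 1->0: VV[1][1]++ -> VV[1]=[0, 1, 0], msg_vec=[0, 1, 0]; VV[0]=max(VV[0],msg_vec) then VV[0][0]++ -> VV[0]=[2, 1, 0]
Event 3: LOCAL 0: VV[0][0]++ -> VV[0]=[3, 1, 0]
Event 4: LOCAL 2: VV[2][2]++ -> VV[2]=[0, 0, 1]
Event 5: LOCAL 1: VV[1][1]++ -> VV[1]=[0, 2, 0]
Event 6: SEND 1->2: VV[1][1]++ -> VV[1]=[0, 3, 0], msg_vec=[0, 3, 0]; VV[2]=max(VV[2],msg_vec) then VV[2][2]++ -> VV[2]=[0, 3, 2]
Event 1 stamp: [1, 0, 0]
Event 6 stamp: [0, 3, 0]
[1, 0, 0] <= [0, 3, 0]? False. Equal? False. Happens-before: False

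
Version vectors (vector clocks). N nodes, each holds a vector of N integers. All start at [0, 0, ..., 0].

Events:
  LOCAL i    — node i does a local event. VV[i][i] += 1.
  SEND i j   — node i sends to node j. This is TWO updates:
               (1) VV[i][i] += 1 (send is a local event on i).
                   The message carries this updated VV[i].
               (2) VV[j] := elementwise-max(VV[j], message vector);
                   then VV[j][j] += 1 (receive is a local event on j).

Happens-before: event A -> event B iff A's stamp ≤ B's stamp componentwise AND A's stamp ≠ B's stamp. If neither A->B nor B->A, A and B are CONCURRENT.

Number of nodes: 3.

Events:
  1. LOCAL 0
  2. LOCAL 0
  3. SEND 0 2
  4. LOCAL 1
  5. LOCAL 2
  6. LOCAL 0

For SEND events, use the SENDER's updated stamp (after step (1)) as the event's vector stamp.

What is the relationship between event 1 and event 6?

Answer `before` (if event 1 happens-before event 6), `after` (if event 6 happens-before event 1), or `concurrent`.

Answer: before

Derivation:
Initial: VV[0]=[0, 0, 0]
Initial: VV[1]=[0, 0, 0]
Initial: VV[2]=[0, 0, 0]
Event 1: LOCAL 0: VV[0][0]++ -> VV[0]=[1, 0, 0]
Event 2: LOCAL 0: VV[0][0]++ -> VV[0]=[2, 0, 0]
Event 3: SEND 0->2: VV[0][0]++ -> VV[0]=[3, 0, 0], msg_vec=[3, 0, 0]; VV[2]=max(VV[2],msg_vec) then VV[2][2]++ -> VV[2]=[3, 0, 1]
Event 4: LOCAL 1: VV[1][1]++ -> VV[1]=[0, 1, 0]
Event 5: LOCAL 2: VV[2][2]++ -> VV[2]=[3, 0, 2]
Event 6: LOCAL 0: VV[0][0]++ -> VV[0]=[4, 0, 0]
Event 1 stamp: [1, 0, 0]
Event 6 stamp: [4, 0, 0]
[1, 0, 0] <= [4, 0, 0]? True
[4, 0, 0] <= [1, 0, 0]? False
Relation: before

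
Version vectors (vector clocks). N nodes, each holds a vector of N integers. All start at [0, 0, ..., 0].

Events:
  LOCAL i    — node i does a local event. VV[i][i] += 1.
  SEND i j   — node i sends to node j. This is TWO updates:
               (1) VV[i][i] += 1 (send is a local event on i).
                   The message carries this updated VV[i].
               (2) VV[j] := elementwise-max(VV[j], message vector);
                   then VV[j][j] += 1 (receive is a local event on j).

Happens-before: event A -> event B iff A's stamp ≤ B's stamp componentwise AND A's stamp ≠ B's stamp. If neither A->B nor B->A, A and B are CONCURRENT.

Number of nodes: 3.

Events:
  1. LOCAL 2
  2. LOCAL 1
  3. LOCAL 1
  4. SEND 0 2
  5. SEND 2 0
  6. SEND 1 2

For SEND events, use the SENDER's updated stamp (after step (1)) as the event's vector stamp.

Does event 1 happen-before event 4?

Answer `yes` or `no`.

Initial: VV[0]=[0, 0, 0]
Initial: VV[1]=[0, 0, 0]
Initial: VV[2]=[0, 0, 0]
Event 1: LOCAL 2: VV[2][2]++ -> VV[2]=[0, 0, 1]
Event 2: LOCAL 1: VV[1][1]++ -> VV[1]=[0, 1, 0]
Event 3: LOCAL 1: VV[1][1]++ -> VV[1]=[0, 2, 0]
Event 4: SEND 0->2: VV[0][0]++ -> VV[0]=[1, 0, 0], msg_vec=[1, 0, 0]; VV[2]=max(VV[2],msg_vec) then VV[2][2]++ -> VV[2]=[1, 0, 2]
Event 5: SEND 2->0: VV[2][2]++ -> VV[2]=[1, 0, 3], msg_vec=[1, 0, 3]; VV[0]=max(VV[0],msg_vec) then VV[0][0]++ -> VV[0]=[2, 0, 3]
Event 6: SEND 1->2: VV[1][1]++ -> VV[1]=[0, 3, 0], msg_vec=[0, 3, 0]; VV[2]=max(VV[2],msg_vec) then VV[2][2]++ -> VV[2]=[1, 3, 4]
Event 1 stamp: [0, 0, 1]
Event 4 stamp: [1, 0, 0]
[0, 0, 1] <= [1, 0, 0]? False. Equal? False. Happens-before: False

Answer: no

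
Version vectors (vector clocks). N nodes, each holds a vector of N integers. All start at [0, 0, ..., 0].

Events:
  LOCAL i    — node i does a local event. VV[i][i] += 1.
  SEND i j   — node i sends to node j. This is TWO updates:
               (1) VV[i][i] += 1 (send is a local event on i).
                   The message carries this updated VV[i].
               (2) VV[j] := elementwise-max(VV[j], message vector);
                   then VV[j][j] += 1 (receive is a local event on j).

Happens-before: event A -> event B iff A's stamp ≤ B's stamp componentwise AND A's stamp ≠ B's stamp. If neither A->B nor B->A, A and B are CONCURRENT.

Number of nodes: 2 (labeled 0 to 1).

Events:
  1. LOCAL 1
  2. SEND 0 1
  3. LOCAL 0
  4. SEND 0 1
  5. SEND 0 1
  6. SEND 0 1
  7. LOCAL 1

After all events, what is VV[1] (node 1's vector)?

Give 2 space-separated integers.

Initial: VV[0]=[0, 0]
Initial: VV[1]=[0, 0]
Event 1: LOCAL 1: VV[1][1]++ -> VV[1]=[0, 1]
Event 2: SEND 0->1: VV[0][0]++ -> VV[0]=[1, 0], msg_vec=[1, 0]; VV[1]=max(VV[1],msg_vec) then VV[1][1]++ -> VV[1]=[1, 2]
Event 3: LOCAL 0: VV[0][0]++ -> VV[0]=[2, 0]
Event 4: SEND 0->1: VV[0][0]++ -> VV[0]=[3, 0], msg_vec=[3, 0]; VV[1]=max(VV[1],msg_vec) then VV[1][1]++ -> VV[1]=[3, 3]
Event 5: SEND 0->1: VV[0][0]++ -> VV[0]=[4, 0], msg_vec=[4, 0]; VV[1]=max(VV[1],msg_vec) then VV[1][1]++ -> VV[1]=[4, 4]
Event 6: SEND 0->1: VV[0][0]++ -> VV[0]=[5, 0], msg_vec=[5, 0]; VV[1]=max(VV[1],msg_vec) then VV[1][1]++ -> VV[1]=[5, 5]
Event 7: LOCAL 1: VV[1][1]++ -> VV[1]=[5, 6]
Final vectors: VV[0]=[5, 0]; VV[1]=[5, 6]

Answer: 5 6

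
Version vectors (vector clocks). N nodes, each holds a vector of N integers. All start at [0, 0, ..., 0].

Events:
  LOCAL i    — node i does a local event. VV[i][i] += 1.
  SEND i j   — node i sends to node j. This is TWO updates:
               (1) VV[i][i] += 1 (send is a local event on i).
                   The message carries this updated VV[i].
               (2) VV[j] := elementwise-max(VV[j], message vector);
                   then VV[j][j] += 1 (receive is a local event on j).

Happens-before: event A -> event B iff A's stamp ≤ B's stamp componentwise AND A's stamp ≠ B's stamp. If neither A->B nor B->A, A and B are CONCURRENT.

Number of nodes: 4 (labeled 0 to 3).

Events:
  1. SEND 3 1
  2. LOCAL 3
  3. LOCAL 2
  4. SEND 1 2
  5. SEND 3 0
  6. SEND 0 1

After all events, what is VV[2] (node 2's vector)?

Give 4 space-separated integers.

Initial: VV[0]=[0, 0, 0, 0]
Initial: VV[1]=[0, 0, 0, 0]
Initial: VV[2]=[0, 0, 0, 0]
Initial: VV[3]=[0, 0, 0, 0]
Event 1: SEND 3->1: VV[3][3]++ -> VV[3]=[0, 0, 0, 1], msg_vec=[0, 0, 0, 1]; VV[1]=max(VV[1],msg_vec) then VV[1][1]++ -> VV[1]=[0, 1, 0, 1]
Event 2: LOCAL 3: VV[3][3]++ -> VV[3]=[0, 0, 0, 2]
Event 3: LOCAL 2: VV[2][2]++ -> VV[2]=[0, 0, 1, 0]
Event 4: SEND 1->2: VV[1][1]++ -> VV[1]=[0, 2, 0, 1], msg_vec=[0, 2, 0, 1]; VV[2]=max(VV[2],msg_vec) then VV[2][2]++ -> VV[2]=[0, 2, 2, 1]
Event 5: SEND 3->0: VV[3][3]++ -> VV[3]=[0, 0, 0, 3], msg_vec=[0, 0, 0, 3]; VV[0]=max(VV[0],msg_vec) then VV[0][0]++ -> VV[0]=[1, 0, 0, 3]
Event 6: SEND 0->1: VV[0][0]++ -> VV[0]=[2, 0, 0, 3], msg_vec=[2, 0, 0, 3]; VV[1]=max(VV[1],msg_vec) then VV[1][1]++ -> VV[1]=[2, 3, 0, 3]
Final vectors: VV[0]=[2, 0, 0, 3]; VV[1]=[2, 3, 0, 3]; VV[2]=[0, 2, 2, 1]; VV[3]=[0, 0, 0, 3]

Answer: 0 2 2 1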